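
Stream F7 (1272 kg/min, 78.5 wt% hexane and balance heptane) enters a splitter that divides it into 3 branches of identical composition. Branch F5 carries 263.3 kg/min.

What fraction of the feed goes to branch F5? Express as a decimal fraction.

Fraction to F5 = 263.3/1272 = 0.2070.

0.207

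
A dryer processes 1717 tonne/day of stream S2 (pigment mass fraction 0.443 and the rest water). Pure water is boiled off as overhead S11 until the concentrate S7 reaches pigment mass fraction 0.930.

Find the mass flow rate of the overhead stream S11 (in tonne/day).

pigment is conserved: 1717×0.443 = 760.63 tonne/day all reports to the concentrate.
Concentrate = 760.63/(target fraction) = 817.88 tonne/day.
Overhead = 1717 − 817.88 = 899.12 tonne/day.

899.1 tonne/day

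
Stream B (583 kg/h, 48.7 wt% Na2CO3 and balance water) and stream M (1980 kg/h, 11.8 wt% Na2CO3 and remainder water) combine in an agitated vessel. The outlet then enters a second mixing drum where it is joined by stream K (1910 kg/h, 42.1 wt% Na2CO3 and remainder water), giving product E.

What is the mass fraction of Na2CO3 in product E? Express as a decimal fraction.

0.2955

Overall, product flow = 4473 kg/h.
Na2CO3 in = 583×0.487 + 1980×0.118 + 1910×0.421 = 1321.7 kg/h.
Na2CO3 fraction in E = 0.2955.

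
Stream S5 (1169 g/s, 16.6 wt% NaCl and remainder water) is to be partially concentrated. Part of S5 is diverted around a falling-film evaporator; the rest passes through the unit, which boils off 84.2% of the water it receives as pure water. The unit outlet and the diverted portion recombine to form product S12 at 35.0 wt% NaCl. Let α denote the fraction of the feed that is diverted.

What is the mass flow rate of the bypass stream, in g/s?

All 1169×0.166 = 194.05 g/s of NaCl reaches S12, so S12 = 194.05/0.350 = 554.44 g/s and vapour = 614.56 g/s.
The evaporator receives (1−α)·1169 of feed at 0.834 water and removes 0.842 of that water:
0.842×0.834×(1−α)×1169 = 614.56
(1−α) = 614.56/820.9 = 0.7486;  α = 0.2514.
Bypass flow = 0.2514×1169 = 293.84 g/s.

293.8 g/s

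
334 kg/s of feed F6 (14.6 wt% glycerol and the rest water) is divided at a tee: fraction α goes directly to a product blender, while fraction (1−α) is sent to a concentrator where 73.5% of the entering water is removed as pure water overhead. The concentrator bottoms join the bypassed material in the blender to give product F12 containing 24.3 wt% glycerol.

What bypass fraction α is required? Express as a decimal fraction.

0.364

All 334×0.146 = 48.764 kg/s of glycerol reaches F12, so F12 = 48.764/0.243 = 200.67 kg/s and vapour = 133.33 kg/s.
The evaporator receives (1−α)·334 of feed at 0.854 water and removes 0.735 of that water:
0.735×0.854×(1−α)×334 = 133.33
(1−α) = 133.33/209.65 = 0.6359;  α = 0.3641.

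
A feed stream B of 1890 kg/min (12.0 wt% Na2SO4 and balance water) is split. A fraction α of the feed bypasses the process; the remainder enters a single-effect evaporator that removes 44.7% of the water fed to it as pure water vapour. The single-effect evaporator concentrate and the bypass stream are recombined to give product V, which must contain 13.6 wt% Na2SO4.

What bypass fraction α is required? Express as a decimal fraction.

All 1890×0.120 = 226.8 kg/min of Na2SO4 reaches V, so V = 226.8/0.136 = 1667.6 kg/min and vapour = 222.35 kg/min.
The evaporator receives (1−α)·1890 of feed at 0.880 water and removes 0.447 of that water:
0.447×0.880×(1−α)×1890 = 222.35
(1−α) = 222.35/743.45 = 0.2991;  α = 0.7009.

0.701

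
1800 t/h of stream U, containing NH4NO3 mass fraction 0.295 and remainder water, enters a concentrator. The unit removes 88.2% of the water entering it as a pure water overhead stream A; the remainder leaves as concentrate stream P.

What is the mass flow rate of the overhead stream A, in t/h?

water entering = 1800×0.705 = 1269 t/h; overhead removed = 0.882×1269 = 1119.3 t/h.

1119 t/h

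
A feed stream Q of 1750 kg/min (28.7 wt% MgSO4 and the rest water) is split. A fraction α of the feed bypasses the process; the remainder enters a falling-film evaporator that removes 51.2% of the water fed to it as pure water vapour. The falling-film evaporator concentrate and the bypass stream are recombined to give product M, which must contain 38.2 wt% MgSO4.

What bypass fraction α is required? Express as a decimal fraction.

0.319

All 1750×0.287 = 502.25 kg/min of MgSO4 reaches M, so M = 502.25/0.382 = 1314.8 kg/min and vapour = 435.21 kg/min.
The evaporator receives (1−α)·1750 of feed at 0.713 water and removes 0.512 of that water:
0.512×0.713×(1−α)×1750 = 435.21
(1−α) = 435.21/638.85 = 0.6812;  α = 0.3188.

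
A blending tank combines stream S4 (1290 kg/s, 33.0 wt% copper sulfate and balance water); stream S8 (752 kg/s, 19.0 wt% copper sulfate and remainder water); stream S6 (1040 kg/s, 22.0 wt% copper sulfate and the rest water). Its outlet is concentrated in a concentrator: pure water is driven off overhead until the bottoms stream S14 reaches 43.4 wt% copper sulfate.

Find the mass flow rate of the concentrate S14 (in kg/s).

copper sulfate entering = 1290×0.330 + 752×0.190 + 1040×0.220 = 797.38 kg/s.
All copper sulfate reports to S14, so S14 = 797.38/0.434 = 1837.3 kg/s.

1837 kg/s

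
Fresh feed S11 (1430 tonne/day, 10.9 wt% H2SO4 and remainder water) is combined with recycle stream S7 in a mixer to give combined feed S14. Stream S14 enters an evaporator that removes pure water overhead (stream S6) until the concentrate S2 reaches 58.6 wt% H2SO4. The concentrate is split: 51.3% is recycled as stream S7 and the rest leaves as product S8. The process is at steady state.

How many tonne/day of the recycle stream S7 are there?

Overall H2SO4 balance (none leaves overhead): H2SO4 in fresh feed = H2SO4 in product, i.e. 1430×0.109 = (1−0.513)·S2·0.586.
S2 = 155.87/(0.586×0.487) = 546.18 tonne/day.
Recycle S7 = 0.513×546.18 = 280.19 tonne/day.

280.2 tonne/day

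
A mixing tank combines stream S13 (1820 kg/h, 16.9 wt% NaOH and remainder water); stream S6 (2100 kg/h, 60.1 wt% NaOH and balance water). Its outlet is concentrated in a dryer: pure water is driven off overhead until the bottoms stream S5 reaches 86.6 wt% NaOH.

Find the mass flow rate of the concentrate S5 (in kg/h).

NaOH entering = 1820×0.169 + 2100×0.601 = 1569.7 kg/h.
All NaOH reports to S5, so S5 = 1569.7/0.866 = 1812.6 kg/h.

1813 kg/h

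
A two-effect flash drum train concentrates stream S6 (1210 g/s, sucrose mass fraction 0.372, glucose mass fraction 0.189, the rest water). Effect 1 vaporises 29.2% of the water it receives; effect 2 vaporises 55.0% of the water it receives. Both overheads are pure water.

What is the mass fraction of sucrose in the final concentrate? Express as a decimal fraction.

0.531

water in feed = 1210×0.439 = 531.19 g/s.
After stage 1: water left = (1−0.292)×531.19 = 376.08; stream total = 1054.9 g/s.
After stage 2: water left = (1−0.550)×376.08 = 169.24; final concentrate = 848.05 g/s.
sucrose fraction = 450.12/848.05 = 0.531.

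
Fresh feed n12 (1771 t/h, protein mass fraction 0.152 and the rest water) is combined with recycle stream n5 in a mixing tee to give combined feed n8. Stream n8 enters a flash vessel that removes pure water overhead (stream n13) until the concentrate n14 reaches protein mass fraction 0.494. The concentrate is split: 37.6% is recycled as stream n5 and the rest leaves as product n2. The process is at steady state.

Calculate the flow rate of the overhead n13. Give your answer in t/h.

1226 t/h

Overall protein balance (none leaves overhead): protein in fresh feed = protein in product, i.e. 1771×0.152 = (1−0.376)·n14·0.494.
n14 = 269.19/(0.494×0.624) = 873.27 t/h.
Recycle n5 = 0.376×873.27 = 328.35 t/h.
Combined feed n8 = 1771 + 328.35 = 2099.4 t/h.
Overhead n13 = n8 − n14 = 2099.4 − 873.27 = 1226.1 t/h.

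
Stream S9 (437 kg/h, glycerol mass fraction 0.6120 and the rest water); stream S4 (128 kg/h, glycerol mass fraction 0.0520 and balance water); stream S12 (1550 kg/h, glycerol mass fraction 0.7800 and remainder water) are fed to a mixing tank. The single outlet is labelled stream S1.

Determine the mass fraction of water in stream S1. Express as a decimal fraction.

0.2988

Total flow out = 437 + 128 + 1550 = 2115 kg/h.
water in = 437×0.388 + 128×0.948 + 1550×0.220 = 631.9 kg/h.
water mass fraction in S1 = 631.9/2115 = 0.2988.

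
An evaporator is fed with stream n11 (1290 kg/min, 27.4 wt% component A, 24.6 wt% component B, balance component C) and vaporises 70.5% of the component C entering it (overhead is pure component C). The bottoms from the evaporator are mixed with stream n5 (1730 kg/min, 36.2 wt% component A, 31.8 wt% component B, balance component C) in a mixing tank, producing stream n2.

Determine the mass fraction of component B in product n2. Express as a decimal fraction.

Vapour removed = 0.705×0.480×1290 = 436.54 kg/min; concentrate = 853.46 kg/min.
component B reaching the mixer = 317.34 (from concentrate) + 1730×0.318 = 867.48 kg/min.
Product flow = 853.46 + 1730 = 2583.5 kg/min; component B fraction = 0.336.

0.336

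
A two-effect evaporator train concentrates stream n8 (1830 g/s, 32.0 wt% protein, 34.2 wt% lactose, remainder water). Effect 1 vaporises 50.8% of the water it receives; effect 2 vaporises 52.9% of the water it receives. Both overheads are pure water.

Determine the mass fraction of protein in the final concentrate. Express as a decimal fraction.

water in feed = 1830×0.338 = 618.54 g/s.
After stage 1: water left = (1−0.508)×618.54 = 304.32; stream total = 1515.8 g/s.
After stage 2: water left = (1−0.529)×304.32 = 143.34; final concentrate = 1354.8 g/s.
protein fraction = 585.6/1354.8 = 0.432.

0.432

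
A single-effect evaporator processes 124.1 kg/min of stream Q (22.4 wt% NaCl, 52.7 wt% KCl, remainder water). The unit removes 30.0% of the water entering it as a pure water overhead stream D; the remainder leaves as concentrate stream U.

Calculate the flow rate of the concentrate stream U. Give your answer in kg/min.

114.8 kg/min

water entering = 124.1×0.249 = 30.901 kg/min; overhead removed = 0.300×30.901 = 9.2703 kg/min.
Concentrate = 124.1 − 9.2703 = 114.83 kg/min.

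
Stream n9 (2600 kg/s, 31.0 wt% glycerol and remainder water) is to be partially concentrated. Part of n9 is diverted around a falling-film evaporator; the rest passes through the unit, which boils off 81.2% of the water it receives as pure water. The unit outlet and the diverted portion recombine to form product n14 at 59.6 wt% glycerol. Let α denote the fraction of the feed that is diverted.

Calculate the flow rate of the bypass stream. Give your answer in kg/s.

373.2 kg/s

All 2600×0.310 = 806 kg/s of glycerol reaches n14, so n14 = 806/0.596 = 1352.3 kg/s and vapour = 1247.7 kg/s.
The evaporator receives (1−α)·2600 of feed at 0.690 water and removes 0.812 of that water:
0.812×0.690×(1−α)×2600 = 1247.7
(1−α) = 1247.7/1456.7 = 0.8565;  α = 0.1435.
Bypass flow = 0.1435×2600 = 373.17 kg/s.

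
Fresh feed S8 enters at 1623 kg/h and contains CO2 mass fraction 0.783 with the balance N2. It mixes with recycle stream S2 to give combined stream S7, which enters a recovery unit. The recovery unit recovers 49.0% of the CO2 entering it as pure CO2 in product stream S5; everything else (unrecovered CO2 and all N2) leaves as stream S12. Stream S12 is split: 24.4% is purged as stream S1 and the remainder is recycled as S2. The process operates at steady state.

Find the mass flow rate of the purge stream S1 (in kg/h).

609.6 kg/h

N2 enters only via S8 and leaves only via the purge: 1623×0.217 = 0.244×(N2 in S12), and the recovery unit passes all N2, so N2 in S7 = N2 in S12 = 1443.4 kg/h.
CO2 in S7: m_A = 1623×0.783 + (1−0.244)·(1−0.490)·m_A, so m_A = 1270.8/0.6144 = 2068.2 kg/h.
S12 = (1−0.490)×2068.2 + 1443.4 = 2498.2 kg/h.
Purge S1 = 0.244×2498.2 = 609.56 kg/h.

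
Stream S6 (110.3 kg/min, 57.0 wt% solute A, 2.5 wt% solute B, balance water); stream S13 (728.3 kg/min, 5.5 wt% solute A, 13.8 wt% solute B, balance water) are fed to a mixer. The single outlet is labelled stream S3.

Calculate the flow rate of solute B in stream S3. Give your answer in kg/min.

solute B out = solute B in = 110.3×0.025 + 728.3×0.138 = 103.26 kg/min.

103.3 kg/min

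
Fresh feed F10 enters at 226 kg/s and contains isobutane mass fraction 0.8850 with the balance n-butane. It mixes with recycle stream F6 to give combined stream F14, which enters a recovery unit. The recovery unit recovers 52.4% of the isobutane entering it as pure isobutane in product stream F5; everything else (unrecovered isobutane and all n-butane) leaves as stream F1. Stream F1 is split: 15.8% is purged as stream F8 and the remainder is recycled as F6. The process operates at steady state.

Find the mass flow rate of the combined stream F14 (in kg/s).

n-butane enters only via F10 and leaves only via the purge: 226×0.115 = 0.158×(n-butane in F1), and the recovery unit passes all n-butane, so n-butane in F14 = n-butane in F1 = 164.49 kg/s.
isobutane in F14: m_A = 226×0.885 + (1−0.158)·(1−0.524)·m_A, so m_A = 200.01/0.5992 = 333.79 kg/s.
F14 = 333.79 + 164.49 = 498.28 kg/s.

498.3 kg/s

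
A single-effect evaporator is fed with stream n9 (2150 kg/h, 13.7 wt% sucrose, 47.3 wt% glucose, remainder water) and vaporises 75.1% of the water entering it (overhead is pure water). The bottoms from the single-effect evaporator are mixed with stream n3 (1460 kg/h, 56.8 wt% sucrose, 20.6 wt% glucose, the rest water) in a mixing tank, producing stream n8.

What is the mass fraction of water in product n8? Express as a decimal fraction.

0.181

Vapour removed = 0.751×0.390×2150 = 629.71 kg/h; concentrate = 1520.3 kg/h.
water reaching the mixer = 208.79 (from concentrate) + 1460×0.226 = 538.75 kg/h.
Product flow = 1520.3 + 1460 = 2980.3 kg/h; water fraction = 0.181.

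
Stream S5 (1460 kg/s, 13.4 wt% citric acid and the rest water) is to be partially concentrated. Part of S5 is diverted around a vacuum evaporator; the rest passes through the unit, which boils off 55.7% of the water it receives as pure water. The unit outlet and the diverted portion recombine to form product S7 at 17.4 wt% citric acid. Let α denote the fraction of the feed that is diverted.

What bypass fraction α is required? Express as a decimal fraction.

0.523

All 1460×0.134 = 195.64 kg/s of citric acid reaches S7, so S7 = 195.64/0.174 = 1124.4 kg/s and vapour = 335.63 kg/s.
The evaporator receives (1−α)·1460 of feed at 0.866 water and removes 0.557 of that water:
0.557×0.866×(1−α)×1460 = 335.63
(1−α) = 335.63/704.25 = 0.4766;  α = 0.5234.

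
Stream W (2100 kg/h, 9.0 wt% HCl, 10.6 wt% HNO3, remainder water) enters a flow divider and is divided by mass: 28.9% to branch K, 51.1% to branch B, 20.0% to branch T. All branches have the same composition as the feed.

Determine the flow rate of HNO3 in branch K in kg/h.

64.33 kg/h

Branch K total = 0.289×2100 = 606.9 kg/h.
HNO3 in K = 0.106×606.9 = 64.331 kg/h.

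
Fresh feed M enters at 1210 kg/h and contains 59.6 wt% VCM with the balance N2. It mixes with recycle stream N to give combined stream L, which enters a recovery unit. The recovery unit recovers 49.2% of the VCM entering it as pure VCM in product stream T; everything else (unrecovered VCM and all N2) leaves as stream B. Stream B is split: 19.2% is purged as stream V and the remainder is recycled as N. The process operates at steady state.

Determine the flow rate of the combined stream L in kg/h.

N2 enters only via M and leaves only via the purge: 1210×0.404 = 0.192×(N2 in B), and the recovery unit passes all N2, so N2 in L = N2 in B = 2546 kg/h.
VCM in L: m_A = 1210×0.596 + (1−0.192)·(1−0.492)·m_A, so m_A = 721.16/0.5895 = 1223.3 kg/h.
L = 1223.3 + 2546 = 3769.3 kg/h.

3769 kg/h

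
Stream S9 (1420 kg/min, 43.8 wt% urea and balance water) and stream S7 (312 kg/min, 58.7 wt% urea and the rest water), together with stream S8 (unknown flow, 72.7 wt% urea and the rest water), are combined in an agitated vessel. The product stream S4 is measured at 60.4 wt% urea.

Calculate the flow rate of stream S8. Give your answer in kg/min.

1960 kg/min

Let S8 be the unknown flow. Total out = 1732 + S8.
urea balance: 805.1 + 0.727·S8 = 0.604·(1732 + S8)
(0.727 − 0.604)·S8 = 0.604×1732 − 805.1 = 241.02
S8 = 241.02 / 0.123 = 1959.5 kg/min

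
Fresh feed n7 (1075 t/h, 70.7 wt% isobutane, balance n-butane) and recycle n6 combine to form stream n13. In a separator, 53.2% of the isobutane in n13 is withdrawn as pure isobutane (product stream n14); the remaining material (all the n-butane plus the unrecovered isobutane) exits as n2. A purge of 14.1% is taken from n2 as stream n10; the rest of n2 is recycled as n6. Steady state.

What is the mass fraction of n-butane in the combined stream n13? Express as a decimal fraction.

n-butane enters only via n7 and leaves only via the purge: 1075×0.293 = 0.141×(n-butane in n2), and the separator passes all n-butane, so n-butane in n13 = n-butane in n2 = 2233.9 t/h.
isobutane in n13: m_A = 1075×0.707 + (1−0.141)·(1−0.532)·m_A, so m_A = 760.02/0.5980 = 1271 t/h.
n13 = 1271 + 2233.9 = 3504.8 t/h.
n-butane fraction in n13 = 2233.9/3504.8 = 0.637.

0.637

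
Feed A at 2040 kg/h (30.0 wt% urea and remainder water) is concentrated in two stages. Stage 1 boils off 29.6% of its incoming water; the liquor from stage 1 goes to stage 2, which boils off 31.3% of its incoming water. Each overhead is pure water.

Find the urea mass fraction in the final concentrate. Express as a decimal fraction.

0.470

water in feed = 2040×0.700 = 1428 kg/h.
After stage 1: water left = (1−0.296)×1428 = 1005.3; stream total = 1617.3 kg/h.
After stage 2: water left = (1−0.313)×1005.3 = 690.65; final concentrate = 1302.6 kg/h.
urea fraction = 612/1302.6 = 0.470.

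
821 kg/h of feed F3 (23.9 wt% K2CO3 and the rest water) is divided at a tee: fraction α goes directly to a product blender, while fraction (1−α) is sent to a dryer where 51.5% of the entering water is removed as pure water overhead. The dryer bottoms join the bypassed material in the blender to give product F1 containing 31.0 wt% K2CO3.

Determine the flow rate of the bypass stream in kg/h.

All 821×0.239 = 196.22 kg/h of K2CO3 reaches F1, so F1 = 196.22/0.310 = 632.96 kg/h and vapour = 188.04 kg/h.
The evaporator receives (1−α)·821 of feed at 0.761 water and removes 0.515 of that water:
0.515×0.761×(1−α)×821 = 188.04
(1−α) = 188.04/321.76 = 0.5844;  α = 0.4156.
Bypass flow = 0.4156×821 = 341.21 kg/h.

341.2 kg/h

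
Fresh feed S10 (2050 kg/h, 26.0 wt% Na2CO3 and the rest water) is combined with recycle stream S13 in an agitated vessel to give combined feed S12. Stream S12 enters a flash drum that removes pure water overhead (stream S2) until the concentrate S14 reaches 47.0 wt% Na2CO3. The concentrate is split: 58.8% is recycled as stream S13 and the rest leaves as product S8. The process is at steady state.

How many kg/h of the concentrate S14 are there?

Overall Na2CO3 balance (none leaves overhead): Na2CO3 in fresh feed = Na2CO3 in product, i.e. 2050×0.260 = (1−0.588)·S14·0.470.
S14 = 533/(0.470×0.412) = 2752.5 kg/h.

2753 kg/h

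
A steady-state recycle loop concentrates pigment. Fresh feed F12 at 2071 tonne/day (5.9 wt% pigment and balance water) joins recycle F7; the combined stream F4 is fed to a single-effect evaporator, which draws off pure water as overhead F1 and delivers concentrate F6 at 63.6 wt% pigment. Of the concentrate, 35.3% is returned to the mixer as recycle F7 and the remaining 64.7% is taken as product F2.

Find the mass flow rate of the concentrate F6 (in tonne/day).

Overall pigment balance (none leaves overhead): pigment in fresh feed = pigment in product, i.e. 2071×0.059 = (1−0.353)·F6·0.636.
F6 = 122.19/(0.636×0.647) = 296.94 tonne/day.

296.9 tonne/day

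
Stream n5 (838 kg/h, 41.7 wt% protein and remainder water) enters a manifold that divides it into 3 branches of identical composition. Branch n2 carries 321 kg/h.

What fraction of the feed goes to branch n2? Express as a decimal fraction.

Fraction to n2 = 321/838 = 0.3831.

0.383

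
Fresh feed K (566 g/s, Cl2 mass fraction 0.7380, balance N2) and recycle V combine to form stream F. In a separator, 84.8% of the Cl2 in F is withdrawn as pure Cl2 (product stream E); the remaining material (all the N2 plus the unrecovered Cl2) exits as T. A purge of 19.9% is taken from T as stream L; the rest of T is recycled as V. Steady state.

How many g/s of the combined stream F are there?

1221 g/s

N2 enters only via K and leaves only via the purge: 566×0.262 = 0.199×(N2 in T), and the separator passes all N2, so N2 in F = N2 in T = 745.19 g/s.
Cl2 in F: m_A = 566×0.738 + (1−0.199)·(1−0.848)·m_A, so m_A = 417.71/0.8782 = 475.62 g/s.
F = 475.62 + 745.19 = 1220.8 g/s.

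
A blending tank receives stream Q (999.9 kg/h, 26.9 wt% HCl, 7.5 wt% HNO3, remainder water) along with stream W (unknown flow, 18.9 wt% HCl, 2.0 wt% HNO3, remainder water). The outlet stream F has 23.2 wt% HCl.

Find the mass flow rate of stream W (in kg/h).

860.4 kg/h

Let W be the unknown flow. Total out = 999.9 + W.
HCl balance: 268.97 + 0.189·W = 0.232·(999.9 + W)
(0.189 − 0.232)·W = 0.232×999.9 − 268.97 = -36.996
W = -36.996 / -0.043 = 860.38 kg/h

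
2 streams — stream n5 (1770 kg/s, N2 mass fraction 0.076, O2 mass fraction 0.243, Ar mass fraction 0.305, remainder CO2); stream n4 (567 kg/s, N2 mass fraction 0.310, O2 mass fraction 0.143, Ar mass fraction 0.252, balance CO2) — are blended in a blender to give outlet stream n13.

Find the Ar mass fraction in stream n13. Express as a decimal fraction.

0.292

Total flow out = 1770 + 567 = 2337 kg/s.
Ar in = 1770×0.305 + 567×0.252 = 682.73 kg/s.
Ar mass fraction in n13 = 682.73/2337 = 0.292.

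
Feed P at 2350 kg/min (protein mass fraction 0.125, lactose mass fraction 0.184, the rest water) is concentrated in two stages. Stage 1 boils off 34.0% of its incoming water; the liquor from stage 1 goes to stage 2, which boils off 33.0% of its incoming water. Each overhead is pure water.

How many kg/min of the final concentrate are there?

water in feed = 2350×0.691 = 1623.8 kg/min.
After stage 1: water left = (1−0.340)×1623.8 = 1071.7; stream total = 1797.9 kg/min.
After stage 2: water left = (1−0.330)×1071.7 = 718.07; final concentrate = 1444.2 kg/min.

1444 kg/min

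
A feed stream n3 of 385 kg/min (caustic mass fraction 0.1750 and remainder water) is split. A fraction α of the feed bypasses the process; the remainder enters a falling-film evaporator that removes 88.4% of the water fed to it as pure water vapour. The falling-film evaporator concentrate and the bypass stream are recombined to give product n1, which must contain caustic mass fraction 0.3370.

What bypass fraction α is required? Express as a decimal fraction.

0.341

All 385×0.175 = 67.375 kg/min of caustic reaches n1, so n1 = 67.375/0.337 = 199.93 kg/min and vapour = 185.07 kg/min.
The evaporator receives (1−α)·385 of feed at 0.825 water and removes 0.884 of that water:
0.884×0.825×(1−α)×385 = 185.07
(1−α) = 185.07/280.78 = 0.6591;  α = 0.3409.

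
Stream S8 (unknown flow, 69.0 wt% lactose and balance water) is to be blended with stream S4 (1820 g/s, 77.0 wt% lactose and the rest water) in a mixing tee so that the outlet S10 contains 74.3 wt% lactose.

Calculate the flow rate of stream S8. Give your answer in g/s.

Let S8 be the unknown flow. Total out = 1820 + S8.
lactose balance: 1401.4 + 0.690·S8 = 0.743·(1820 + S8)
(0.690 − 0.743)·S8 = 0.743×1820 − 1401.4 = -49.14
S8 = -49.14 / -0.053 = 927.17 g/s

927.2 g/s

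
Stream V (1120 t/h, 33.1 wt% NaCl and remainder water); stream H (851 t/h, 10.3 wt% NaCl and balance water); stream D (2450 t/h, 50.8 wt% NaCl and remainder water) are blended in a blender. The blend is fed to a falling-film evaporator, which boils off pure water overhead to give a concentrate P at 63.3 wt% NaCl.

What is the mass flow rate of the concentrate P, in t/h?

NaCl entering = 1120×0.331 + 851×0.103 + 2450×0.508 = 1703 t/h.
All NaCl reports to P, so P = 1703/0.633 = 2690.3 t/h.

2690 t/h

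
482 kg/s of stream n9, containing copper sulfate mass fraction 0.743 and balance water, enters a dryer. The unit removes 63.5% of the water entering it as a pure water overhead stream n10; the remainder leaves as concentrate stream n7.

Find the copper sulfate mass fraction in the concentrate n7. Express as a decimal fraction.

0.888

copper sulfate is not removed: 482×0.743 = 358.13 kg/s of copper sulfate enters n7.
water entering = 482×0.257 = 123.87 kg/s; overhead removed = 0.635×123.87 = 78.66 kg/s.
Concentrate = 482 − 78.66 = 403.34 kg/s.
Mass fraction = 358.13/403.34 = 0.888.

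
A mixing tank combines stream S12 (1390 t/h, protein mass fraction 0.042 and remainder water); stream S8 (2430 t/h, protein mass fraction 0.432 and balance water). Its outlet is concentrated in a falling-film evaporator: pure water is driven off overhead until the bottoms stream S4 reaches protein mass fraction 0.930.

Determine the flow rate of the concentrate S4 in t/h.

protein entering = 1390×0.042 + 2430×0.432 = 1108.1 t/h.
All protein reports to S4, so S4 = 1108.1/0.930 = 1191.5 t/h.

1192 t/h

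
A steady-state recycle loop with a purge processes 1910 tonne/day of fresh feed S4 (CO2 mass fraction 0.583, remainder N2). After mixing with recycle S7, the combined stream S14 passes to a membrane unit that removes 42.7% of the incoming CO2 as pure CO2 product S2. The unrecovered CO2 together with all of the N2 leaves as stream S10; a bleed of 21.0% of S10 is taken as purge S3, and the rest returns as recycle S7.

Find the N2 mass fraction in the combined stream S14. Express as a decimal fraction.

N2 enters only via S4 and leaves only via the purge: 1910×0.417 = 0.210×(N2 in S10), and the membrane unit passes all N2, so N2 in S14 = N2 in S10 = 3792.7 tonne/day.
CO2 in S14: m_A = 1910×0.583 + (1−0.210)·(1−0.427)·m_A, so m_A = 1113.5/0.5473 = 2034.5 tonne/day.
S14 = 2034.5 + 3792.7 = 5827.2 tonne/day.
N2 fraction in S14 = 3792.7/5827.2 = 0.651.

0.651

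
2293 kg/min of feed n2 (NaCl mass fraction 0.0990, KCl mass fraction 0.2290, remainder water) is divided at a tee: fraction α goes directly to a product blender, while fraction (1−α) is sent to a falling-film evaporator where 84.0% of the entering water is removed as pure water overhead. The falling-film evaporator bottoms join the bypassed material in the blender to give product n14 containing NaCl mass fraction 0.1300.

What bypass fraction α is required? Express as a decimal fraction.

All 2293×0.099 = 227.01 kg/min of NaCl reaches n14, so n14 = 227.01/0.130 = 1746.2 kg/min and vapour = 546.79 kg/min.
The evaporator receives (1−α)·2293 of feed at 0.672 water and removes 0.840 of that water:
0.840×0.672×(1−α)×2293 = 546.79
(1−α) = 546.79/1294.4 = 0.4224;  α = 0.5776.

0.578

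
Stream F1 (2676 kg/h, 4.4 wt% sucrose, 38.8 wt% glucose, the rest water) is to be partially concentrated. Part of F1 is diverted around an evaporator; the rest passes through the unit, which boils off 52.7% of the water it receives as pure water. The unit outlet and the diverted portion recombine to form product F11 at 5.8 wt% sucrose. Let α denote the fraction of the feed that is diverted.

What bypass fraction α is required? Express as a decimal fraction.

0.194

All 2676×0.044 = 117.74 kg/h of sucrose reaches F11, so F11 = 117.74/0.058 = 2030.1 kg/h and vapour = 645.93 kg/h.
The evaporator receives (1−α)·2676 of feed at 0.568 water and removes 0.527 of that water:
0.527×0.568×(1−α)×2676 = 645.93
(1−α) = 645.93/801.02 = 0.8064;  α = 0.1936.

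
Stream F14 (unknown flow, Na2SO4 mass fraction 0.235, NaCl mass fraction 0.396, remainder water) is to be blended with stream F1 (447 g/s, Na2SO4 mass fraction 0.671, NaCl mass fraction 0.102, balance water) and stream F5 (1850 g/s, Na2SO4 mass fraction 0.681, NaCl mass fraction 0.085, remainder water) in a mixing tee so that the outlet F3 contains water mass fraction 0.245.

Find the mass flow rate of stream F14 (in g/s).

Let F14 be the unknown flow. Total out = 2297 + F14.
water balance: 534.37 + 0.369·F14 = 0.245·(2297 + F14)
(0.369 − 0.245)·F14 = 0.245×2297 − 534.37 = 28.396
F14 = 28.396 / 0.124 = 229 g/s

229 g/s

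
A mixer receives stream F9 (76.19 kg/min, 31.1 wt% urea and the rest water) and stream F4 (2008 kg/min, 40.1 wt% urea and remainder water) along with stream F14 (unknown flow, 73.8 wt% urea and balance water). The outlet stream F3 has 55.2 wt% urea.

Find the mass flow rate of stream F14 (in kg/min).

1729 kg/min

Let F14 be the unknown flow. Total out = 2084.2 + F14.
urea balance: 828.9 + 0.738·F14 = 0.552·(2084.2 + F14)
(0.738 − 0.552)·F14 = 0.552×2084.2 − 828.9 = 321.57
F14 = 321.57 / 0.186 = 1728.9 kg/min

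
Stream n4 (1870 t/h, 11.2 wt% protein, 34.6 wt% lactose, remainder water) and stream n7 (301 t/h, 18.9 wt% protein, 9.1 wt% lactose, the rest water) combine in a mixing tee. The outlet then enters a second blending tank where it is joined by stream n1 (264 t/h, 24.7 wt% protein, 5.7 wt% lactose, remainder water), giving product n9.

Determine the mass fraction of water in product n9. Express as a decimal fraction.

0.5807

Overall, product flow = 2435 t/h.
water in = 1870×0.542 + 301×0.720 + 264×0.696 = 1414 t/h.
water fraction in n9 = 0.5807.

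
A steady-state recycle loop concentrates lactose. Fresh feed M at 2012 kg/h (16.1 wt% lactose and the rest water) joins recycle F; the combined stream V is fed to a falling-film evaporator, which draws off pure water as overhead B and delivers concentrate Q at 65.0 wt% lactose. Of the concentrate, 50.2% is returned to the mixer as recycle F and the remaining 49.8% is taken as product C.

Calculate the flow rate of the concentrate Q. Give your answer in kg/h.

Overall lactose balance (none leaves overhead): lactose in fresh feed = lactose in product, i.e. 2012×0.161 = (1−0.502)·Q·0.650.
Q = 323.93/(0.650×0.498) = 1000.7 kg/h.

1001 kg/h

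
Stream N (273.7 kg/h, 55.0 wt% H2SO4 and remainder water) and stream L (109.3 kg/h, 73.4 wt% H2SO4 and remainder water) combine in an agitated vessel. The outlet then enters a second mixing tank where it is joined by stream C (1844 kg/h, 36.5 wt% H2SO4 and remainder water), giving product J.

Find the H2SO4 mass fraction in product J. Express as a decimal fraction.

0.4058

Overall, product flow = 2227 kg/h.
H2SO4 in = 273.7×0.550 + 109.3×0.734 + 1844×0.365 = 903.82 kg/h.
H2SO4 fraction in J = 0.4058.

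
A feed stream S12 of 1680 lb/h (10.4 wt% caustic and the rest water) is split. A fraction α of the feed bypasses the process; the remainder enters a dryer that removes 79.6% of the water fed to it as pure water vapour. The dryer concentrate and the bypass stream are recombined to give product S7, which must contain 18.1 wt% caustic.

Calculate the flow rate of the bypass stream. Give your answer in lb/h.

677.9 lb/h

All 1680×0.104 = 174.72 lb/h of caustic reaches S7, so S7 = 174.72/0.181 = 965.3 lb/h and vapour = 714.7 lb/h.
The evaporator receives (1−α)·1680 of feed at 0.896 water and removes 0.796 of that water:
0.796×0.896×(1−α)×1680 = 714.7
(1−α) = 714.7/1198.2 = 0.5965;  α = 0.4035.
Bypass flow = 0.4035×1680 = 677.92 lb/h.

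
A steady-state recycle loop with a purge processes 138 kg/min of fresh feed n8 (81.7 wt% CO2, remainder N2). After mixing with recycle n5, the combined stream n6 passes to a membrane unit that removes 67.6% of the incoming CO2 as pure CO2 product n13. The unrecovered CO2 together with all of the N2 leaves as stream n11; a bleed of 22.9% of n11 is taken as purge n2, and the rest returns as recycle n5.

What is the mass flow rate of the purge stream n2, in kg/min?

36.4 kg/min

N2 enters only via n8 and leaves only via the purge: 138×0.183 = 0.229×(N2 in n11), and the membrane unit passes all N2, so N2 in n6 = N2 in n11 = 110.28 kg/min.
CO2 in n6: m_A = 138×0.817 + (1−0.229)·(1−0.676)·m_A, so m_A = 112.75/0.7502 = 150.29 kg/min.
n11 = (1−0.676)×150.29 + 110.28 = 158.97 kg/min.
Purge n2 = 0.229×158.97 = 36.405 kg/min.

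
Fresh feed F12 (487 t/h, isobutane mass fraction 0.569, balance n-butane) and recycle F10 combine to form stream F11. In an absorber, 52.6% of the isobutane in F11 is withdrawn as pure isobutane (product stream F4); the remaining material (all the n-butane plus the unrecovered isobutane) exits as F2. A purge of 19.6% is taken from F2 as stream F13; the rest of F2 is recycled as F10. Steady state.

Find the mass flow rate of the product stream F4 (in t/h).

235.5 t/h

isobutane in F11: m_A = 487×0.569 + (1−0.196)·(1−0.526)·m_A, so m_A = 277.1/0.6189 = 447.73 t/h.
Product F4 = 0.526×447.73 = 235.51 t/h.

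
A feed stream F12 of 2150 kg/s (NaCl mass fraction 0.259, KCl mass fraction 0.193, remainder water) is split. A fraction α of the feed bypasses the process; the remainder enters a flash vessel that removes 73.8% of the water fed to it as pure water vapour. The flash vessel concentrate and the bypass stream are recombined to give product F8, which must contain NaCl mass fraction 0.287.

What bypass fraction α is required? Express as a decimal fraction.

0.759

All 2150×0.259 = 556.85 kg/s of NaCl reaches F8, so F8 = 556.85/0.287 = 1940.2 kg/s and vapour = 209.76 kg/s.
The evaporator receives (1−α)·2150 of feed at 0.548 water and removes 0.738 of that water:
0.738×0.548×(1−α)×2150 = 209.76
(1−α) = 209.76/869.51 = 0.2412;  α = 0.7588.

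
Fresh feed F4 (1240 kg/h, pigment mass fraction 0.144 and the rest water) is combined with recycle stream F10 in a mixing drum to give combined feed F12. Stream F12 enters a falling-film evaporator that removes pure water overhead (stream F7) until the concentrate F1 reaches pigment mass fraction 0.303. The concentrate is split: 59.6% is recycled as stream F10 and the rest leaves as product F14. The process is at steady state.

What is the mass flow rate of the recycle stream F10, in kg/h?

Overall pigment balance (none leaves overhead): pigment in fresh feed = pigment in product, i.e. 1240×0.144 = (1−0.596)·F1·0.303.
F1 = 178.56/(0.303×0.404) = 1458.7 kg/h.
Recycle F10 = 0.596×1458.7 = 869.37 kg/h.

869.4 kg/h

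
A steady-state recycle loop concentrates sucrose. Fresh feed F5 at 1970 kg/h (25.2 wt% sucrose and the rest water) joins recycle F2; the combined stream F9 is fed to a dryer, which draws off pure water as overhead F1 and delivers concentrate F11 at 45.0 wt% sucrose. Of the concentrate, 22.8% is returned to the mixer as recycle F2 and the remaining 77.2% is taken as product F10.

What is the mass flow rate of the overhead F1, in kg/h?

Overall sucrose balance (none leaves overhead): sucrose in fresh feed = sucrose in product, i.e. 1970×0.252 = (1−0.228)·F11·0.450.
F11 = 496.44/(0.450×0.772) = 1429 kg/h.
Recycle F2 = 0.228×1429 = 325.82 kg/h.
Combined feed F9 = 1970 + 325.82 = 2295.8 kg/h.
Overhead F1 = F9 − F11 = 2295.8 − 1429 = 866.8 kg/h.

866.8 kg/h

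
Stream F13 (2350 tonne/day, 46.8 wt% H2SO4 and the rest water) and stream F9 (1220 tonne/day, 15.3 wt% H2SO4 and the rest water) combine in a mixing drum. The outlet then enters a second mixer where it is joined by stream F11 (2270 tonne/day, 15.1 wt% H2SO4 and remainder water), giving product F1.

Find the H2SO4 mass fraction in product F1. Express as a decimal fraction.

0.2790

Overall, product flow = 5840 tonne/day.
H2SO4 in = 2350×0.468 + 1220×0.153 + 2270×0.151 = 1629.2 tonne/day.
H2SO4 fraction in F1 = 0.2790.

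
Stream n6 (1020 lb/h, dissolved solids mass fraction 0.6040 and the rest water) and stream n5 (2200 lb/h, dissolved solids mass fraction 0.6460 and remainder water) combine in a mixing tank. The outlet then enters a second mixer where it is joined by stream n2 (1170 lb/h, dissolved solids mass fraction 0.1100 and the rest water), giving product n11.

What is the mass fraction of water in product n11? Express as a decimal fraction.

Overall, product flow = 4390 lb/h.
water in = 1020×0.396 + 2200×0.354 + 1170×0.890 = 2224 lb/h.
water fraction in n11 = 0.5066.

0.5066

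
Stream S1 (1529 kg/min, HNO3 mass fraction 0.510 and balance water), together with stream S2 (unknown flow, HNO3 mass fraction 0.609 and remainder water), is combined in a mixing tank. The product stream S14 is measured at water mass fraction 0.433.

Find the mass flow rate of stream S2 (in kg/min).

Let S2 be the unknown flow. Total out = 1529 + S2.
water balance: 749.21 + 0.391·S2 = 0.433·(1529 + S2)
(0.391 − 0.433)·S2 = 0.433×1529 − 749.21 = -87.153
S2 = -87.153 / -0.042 = 2075.1 kg/min

2075 kg/min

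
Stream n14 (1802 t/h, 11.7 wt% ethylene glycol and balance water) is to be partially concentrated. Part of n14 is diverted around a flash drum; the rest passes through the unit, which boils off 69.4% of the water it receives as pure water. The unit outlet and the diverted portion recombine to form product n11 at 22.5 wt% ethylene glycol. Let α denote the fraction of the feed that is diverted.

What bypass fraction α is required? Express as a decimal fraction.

All 1802×0.117 = 210.83 t/h of ethylene glycol reaches n11, so n11 = 210.83/0.225 = 937.04 t/h and vapour = 864.96 t/h.
The evaporator receives (1−α)·1802 of feed at 0.883 water and removes 0.694 of that water:
0.694×0.883×(1−α)×1802 = 864.96
(1−α) = 864.96/1104.3 = 0.7833;  α = 0.2167.

0.217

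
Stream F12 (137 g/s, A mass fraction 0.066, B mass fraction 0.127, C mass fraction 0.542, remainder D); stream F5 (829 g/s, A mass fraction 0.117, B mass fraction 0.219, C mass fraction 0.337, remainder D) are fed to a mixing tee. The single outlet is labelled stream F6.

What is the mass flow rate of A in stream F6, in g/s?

106 g/s

A out = A in = 137×0.066 + 829×0.117 = 106.04 g/s.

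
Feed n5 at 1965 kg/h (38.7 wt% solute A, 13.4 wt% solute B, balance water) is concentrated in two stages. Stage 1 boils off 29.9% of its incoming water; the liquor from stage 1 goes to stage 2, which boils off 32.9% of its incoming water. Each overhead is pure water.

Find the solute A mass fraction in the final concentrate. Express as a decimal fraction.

0.519

water in feed = 1965×0.479 = 941.24 kg/h.
After stage 1: water left = (1−0.299)×941.24 = 659.81; stream total = 1683.6 kg/h.
After stage 2: water left = (1−0.329)×659.81 = 442.73; final concentrate = 1466.5 kg/h.
solute A fraction = 760.46/1466.5 = 0.519.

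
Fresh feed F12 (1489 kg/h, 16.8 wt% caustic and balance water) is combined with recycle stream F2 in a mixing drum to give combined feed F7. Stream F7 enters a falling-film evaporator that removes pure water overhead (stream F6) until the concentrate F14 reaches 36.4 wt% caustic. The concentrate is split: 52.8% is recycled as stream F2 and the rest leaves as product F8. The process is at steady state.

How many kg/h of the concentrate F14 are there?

Overall caustic balance (none leaves overhead): caustic in fresh feed = caustic in product, i.e. 1489×0.168 = (1−0.528)·F14·0.364.
F14 = 250.15/(0.364×0.472) = 1456 kg/h.

1456 kg/h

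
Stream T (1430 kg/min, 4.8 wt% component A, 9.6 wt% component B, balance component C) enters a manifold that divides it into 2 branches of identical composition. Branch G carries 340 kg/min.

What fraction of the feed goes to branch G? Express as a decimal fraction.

0.238

Fraction to G = 340/1430 = 0.2378.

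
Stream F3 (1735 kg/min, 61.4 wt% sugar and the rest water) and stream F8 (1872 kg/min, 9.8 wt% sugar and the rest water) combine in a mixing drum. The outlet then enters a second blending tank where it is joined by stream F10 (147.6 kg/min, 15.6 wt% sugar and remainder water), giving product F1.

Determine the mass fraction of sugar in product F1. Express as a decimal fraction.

Overall, product flow = 3754.6 kg/min.
sugar in = 1735×0.614 + 1872×0.098 + 147.6×0.156 = 1271.8 kg/min.
sugar fraction in F1 = 0.3387.

0.3387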